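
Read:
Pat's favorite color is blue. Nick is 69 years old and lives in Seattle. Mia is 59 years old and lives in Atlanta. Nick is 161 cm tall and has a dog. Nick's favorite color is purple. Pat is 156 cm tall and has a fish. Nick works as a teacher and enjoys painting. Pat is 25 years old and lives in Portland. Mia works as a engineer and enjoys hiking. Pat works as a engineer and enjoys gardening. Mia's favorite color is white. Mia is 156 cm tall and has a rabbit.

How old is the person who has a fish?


Person with fish is Pat, age 25

25


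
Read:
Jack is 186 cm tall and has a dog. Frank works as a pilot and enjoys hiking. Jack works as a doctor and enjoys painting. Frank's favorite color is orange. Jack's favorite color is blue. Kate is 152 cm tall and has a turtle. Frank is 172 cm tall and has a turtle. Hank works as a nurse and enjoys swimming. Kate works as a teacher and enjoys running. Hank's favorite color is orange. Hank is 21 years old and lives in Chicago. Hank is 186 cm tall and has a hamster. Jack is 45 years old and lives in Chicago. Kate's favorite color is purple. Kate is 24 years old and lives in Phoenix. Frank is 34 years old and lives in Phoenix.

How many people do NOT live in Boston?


Not in Boston: 4

4


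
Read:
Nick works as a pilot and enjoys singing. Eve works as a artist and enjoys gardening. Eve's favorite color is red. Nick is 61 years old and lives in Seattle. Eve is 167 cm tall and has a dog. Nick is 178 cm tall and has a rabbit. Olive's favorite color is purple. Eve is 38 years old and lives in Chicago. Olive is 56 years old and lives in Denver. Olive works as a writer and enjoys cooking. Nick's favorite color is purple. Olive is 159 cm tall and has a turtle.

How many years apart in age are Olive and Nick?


56 vs 61, diff = 5

5


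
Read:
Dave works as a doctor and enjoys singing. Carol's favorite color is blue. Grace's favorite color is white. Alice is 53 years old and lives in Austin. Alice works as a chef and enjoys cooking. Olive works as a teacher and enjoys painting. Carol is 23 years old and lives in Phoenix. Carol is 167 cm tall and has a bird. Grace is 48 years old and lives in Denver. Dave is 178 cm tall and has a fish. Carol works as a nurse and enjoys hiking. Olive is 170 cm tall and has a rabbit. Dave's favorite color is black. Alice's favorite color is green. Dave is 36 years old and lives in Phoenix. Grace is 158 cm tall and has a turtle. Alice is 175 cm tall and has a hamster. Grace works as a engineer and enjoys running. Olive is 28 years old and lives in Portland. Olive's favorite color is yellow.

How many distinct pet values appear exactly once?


Unique pet values: 5

5


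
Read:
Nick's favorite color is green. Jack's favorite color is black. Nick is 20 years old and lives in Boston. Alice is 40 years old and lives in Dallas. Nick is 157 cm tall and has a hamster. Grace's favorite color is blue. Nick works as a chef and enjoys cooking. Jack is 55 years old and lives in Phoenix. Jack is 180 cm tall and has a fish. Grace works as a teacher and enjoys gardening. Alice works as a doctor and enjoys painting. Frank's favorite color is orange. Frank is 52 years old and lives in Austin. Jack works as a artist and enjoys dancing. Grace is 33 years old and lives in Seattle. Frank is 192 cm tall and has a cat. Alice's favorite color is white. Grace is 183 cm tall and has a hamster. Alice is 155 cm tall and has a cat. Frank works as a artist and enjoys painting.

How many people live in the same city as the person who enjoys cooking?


Person with hobby cooking is Nick, city Boston. Count = 1

1


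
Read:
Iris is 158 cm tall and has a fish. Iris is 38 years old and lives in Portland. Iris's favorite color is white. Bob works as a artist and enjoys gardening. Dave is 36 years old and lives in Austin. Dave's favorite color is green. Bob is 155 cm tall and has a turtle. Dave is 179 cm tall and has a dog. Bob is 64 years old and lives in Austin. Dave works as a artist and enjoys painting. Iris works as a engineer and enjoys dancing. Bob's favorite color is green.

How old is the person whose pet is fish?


Person with pet=fish is Iris, age 38

38


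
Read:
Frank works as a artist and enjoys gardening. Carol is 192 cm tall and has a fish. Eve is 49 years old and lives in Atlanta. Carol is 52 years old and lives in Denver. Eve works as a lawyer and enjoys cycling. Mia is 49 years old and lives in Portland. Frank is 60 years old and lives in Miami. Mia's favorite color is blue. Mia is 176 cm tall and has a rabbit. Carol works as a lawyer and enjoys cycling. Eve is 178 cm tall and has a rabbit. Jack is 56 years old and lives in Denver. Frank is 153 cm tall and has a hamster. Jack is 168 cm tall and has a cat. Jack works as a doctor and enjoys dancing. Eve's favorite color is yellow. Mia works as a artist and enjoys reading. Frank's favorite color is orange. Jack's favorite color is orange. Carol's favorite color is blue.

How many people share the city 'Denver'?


Count: 2

2


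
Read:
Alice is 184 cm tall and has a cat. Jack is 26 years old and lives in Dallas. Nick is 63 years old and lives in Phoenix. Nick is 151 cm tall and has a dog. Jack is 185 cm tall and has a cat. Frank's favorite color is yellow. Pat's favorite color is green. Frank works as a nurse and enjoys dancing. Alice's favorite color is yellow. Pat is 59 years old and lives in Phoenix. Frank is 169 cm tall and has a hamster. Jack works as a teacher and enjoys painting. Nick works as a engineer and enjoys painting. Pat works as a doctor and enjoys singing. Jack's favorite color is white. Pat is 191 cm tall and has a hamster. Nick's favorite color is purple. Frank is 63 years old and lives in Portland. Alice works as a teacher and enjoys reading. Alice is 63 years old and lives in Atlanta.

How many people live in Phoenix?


Count in Phoenix: 2

2


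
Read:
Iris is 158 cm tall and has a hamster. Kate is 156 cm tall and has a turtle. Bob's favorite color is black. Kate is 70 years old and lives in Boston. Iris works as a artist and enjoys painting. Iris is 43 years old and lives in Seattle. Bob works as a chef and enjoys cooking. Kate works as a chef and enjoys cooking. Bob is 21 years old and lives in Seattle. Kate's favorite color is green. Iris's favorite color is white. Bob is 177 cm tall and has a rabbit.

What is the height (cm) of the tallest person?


Tallest: Bob at 177 cm

177


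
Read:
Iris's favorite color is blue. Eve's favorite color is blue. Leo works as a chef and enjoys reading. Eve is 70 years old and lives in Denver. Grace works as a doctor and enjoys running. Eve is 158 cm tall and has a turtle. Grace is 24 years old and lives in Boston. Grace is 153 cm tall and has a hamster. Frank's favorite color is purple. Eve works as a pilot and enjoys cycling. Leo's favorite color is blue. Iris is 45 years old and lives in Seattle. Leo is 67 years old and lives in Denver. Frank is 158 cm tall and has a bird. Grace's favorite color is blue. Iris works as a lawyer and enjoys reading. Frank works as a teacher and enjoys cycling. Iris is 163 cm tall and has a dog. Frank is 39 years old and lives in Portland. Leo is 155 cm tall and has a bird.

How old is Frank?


Frank is 39 years old

39


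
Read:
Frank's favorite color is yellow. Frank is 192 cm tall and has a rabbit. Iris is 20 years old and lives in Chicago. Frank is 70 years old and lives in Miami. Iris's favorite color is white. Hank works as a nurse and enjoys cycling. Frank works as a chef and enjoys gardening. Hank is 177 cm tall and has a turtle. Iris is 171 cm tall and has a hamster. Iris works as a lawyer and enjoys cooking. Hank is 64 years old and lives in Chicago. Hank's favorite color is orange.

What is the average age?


Sum=154, n=3, avg=51.33

51.33


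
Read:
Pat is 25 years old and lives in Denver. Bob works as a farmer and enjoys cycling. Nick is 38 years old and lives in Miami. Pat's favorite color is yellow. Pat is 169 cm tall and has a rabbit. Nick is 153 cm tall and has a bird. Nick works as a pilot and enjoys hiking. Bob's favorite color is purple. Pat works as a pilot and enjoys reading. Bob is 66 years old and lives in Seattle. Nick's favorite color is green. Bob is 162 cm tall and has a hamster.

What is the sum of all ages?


25+38+66 = 129

129


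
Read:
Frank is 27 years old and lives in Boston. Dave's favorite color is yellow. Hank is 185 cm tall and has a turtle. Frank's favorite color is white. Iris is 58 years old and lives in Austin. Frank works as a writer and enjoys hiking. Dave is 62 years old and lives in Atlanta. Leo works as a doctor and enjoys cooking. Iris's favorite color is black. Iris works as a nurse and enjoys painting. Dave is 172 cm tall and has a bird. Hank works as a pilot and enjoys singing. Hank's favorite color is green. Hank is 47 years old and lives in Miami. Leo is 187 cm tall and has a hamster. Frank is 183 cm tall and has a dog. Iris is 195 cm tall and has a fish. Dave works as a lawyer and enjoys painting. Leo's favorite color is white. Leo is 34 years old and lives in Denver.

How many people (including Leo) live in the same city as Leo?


Leo lives in Denver. Count = 1

1


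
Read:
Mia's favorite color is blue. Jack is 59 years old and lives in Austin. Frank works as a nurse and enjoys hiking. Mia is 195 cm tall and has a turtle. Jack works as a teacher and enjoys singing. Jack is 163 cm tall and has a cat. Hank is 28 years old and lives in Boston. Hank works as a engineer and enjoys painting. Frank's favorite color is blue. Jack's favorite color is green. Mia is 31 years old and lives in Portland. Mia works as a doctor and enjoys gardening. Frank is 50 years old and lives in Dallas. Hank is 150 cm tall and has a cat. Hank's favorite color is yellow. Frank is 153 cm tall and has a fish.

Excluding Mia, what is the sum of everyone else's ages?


Sum (excluding Mia): 137

137


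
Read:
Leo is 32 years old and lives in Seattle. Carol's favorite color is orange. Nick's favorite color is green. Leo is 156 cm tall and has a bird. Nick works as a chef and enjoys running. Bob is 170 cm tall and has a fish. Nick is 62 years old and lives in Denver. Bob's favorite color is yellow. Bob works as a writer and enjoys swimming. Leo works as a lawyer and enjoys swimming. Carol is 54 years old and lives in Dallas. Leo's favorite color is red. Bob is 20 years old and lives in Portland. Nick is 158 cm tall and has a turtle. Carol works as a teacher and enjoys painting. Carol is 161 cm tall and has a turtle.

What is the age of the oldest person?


Oldest: Nick at 62

62


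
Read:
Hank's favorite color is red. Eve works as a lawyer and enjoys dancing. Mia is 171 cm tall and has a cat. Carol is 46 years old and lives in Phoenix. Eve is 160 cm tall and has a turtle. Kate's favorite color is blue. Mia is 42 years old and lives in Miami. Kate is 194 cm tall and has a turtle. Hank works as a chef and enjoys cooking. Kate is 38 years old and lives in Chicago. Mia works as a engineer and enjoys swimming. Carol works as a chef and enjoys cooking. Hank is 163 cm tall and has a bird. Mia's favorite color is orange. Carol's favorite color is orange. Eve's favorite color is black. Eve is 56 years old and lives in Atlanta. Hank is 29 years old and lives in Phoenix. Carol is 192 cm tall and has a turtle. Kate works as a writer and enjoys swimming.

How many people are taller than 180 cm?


Taller than 180: 2

2


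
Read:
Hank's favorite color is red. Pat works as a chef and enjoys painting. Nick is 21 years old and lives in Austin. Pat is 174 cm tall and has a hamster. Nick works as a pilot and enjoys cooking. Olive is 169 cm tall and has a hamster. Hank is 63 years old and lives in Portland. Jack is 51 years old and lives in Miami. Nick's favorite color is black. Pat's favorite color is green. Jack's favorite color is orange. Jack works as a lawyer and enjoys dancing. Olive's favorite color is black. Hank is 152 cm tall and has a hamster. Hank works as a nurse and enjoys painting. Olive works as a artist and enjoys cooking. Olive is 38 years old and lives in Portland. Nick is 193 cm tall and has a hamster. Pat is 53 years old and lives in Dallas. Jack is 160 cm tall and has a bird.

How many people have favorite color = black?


Count: 2

2


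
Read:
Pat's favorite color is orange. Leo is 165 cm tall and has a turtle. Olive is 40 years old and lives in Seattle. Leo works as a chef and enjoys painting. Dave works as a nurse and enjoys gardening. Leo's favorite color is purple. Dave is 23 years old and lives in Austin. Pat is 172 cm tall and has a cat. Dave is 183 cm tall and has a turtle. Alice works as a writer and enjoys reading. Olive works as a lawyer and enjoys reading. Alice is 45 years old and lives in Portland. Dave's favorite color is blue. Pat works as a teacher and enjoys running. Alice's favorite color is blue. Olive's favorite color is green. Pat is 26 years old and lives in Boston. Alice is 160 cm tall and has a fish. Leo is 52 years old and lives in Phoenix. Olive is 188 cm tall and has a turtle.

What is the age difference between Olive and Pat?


|40 - 26| = 14

14


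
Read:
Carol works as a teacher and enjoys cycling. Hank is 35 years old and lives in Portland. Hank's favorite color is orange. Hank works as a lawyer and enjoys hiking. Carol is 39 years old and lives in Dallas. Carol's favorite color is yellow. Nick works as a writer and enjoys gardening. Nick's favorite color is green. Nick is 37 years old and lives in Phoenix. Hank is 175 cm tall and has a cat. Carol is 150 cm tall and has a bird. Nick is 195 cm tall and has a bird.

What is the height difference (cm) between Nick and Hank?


|195 - 175| = 20

20


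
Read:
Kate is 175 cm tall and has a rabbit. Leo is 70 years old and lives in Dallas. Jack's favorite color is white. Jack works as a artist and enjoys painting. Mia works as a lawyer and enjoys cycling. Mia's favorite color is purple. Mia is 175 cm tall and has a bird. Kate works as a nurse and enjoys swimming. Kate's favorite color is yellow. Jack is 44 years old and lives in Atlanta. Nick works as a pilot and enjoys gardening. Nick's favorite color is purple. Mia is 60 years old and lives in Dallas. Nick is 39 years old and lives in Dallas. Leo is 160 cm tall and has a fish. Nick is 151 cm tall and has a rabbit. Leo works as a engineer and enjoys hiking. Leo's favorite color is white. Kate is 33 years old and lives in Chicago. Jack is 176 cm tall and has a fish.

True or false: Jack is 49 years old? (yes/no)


Jack is actually 44. no

no


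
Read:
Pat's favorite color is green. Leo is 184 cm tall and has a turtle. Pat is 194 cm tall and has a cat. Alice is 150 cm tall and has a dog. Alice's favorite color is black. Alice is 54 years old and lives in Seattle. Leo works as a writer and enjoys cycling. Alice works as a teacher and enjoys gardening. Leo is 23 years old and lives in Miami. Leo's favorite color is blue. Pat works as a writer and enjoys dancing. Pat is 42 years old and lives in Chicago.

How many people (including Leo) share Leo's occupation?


Leo is a writer. Count = 2

2


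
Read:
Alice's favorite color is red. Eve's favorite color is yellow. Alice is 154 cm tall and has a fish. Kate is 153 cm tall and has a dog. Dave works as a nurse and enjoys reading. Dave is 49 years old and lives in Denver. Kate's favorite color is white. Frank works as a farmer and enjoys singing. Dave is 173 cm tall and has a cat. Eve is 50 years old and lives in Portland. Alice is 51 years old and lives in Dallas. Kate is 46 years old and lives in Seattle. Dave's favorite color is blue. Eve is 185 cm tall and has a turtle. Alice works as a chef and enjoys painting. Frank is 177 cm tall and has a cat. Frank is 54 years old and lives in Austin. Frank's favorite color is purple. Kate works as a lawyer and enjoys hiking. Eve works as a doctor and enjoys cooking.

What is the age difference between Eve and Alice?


|50 - 51| = 1

1


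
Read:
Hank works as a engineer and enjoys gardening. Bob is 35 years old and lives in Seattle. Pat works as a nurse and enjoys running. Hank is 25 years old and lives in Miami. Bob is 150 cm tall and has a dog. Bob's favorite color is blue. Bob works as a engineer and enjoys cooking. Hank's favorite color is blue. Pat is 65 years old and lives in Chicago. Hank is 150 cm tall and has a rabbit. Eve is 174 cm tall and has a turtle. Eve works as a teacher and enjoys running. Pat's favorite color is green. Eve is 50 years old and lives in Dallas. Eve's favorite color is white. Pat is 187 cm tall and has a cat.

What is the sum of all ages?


65+35+50+25 = 175

175


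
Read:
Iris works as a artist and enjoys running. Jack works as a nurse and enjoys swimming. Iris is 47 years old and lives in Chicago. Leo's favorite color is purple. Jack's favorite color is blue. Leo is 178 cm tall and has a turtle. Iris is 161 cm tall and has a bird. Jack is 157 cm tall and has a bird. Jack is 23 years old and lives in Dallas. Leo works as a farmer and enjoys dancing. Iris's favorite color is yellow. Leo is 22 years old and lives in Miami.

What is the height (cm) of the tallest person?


Tallest: Leo at 178 cm

178


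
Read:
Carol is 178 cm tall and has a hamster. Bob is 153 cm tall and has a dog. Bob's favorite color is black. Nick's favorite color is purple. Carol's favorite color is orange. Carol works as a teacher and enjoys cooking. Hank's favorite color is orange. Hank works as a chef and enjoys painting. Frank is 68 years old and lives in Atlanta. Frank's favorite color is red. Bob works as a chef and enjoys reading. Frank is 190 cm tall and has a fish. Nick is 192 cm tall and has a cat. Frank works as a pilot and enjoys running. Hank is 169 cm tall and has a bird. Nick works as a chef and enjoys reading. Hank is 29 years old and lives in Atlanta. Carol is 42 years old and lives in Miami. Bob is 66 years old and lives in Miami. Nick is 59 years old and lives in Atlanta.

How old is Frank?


Frank is 68 years old

68


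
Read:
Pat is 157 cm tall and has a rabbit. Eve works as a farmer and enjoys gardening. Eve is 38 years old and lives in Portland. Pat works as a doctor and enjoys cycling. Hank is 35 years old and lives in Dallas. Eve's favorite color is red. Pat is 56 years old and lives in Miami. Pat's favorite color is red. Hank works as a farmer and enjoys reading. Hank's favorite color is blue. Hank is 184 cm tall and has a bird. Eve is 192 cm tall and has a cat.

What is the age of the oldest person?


Oldest: Pat at 56

56


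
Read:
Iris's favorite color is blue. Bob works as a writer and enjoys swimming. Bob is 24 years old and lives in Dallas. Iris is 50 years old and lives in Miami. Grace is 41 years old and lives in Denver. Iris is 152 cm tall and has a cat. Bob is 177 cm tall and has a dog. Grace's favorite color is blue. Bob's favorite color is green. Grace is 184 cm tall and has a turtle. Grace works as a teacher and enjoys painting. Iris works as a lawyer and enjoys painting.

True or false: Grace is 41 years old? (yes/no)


Grace is actually 41. yes

yes


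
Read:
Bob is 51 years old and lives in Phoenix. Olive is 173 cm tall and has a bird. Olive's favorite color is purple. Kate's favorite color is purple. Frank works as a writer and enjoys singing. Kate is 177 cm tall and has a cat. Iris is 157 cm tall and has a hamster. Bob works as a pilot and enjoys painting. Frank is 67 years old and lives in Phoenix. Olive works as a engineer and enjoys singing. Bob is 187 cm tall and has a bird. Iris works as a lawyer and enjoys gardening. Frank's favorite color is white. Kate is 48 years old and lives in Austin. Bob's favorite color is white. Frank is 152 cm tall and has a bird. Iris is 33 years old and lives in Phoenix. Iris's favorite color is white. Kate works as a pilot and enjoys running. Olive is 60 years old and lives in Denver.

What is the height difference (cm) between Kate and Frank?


|177 - 152| = 25

25


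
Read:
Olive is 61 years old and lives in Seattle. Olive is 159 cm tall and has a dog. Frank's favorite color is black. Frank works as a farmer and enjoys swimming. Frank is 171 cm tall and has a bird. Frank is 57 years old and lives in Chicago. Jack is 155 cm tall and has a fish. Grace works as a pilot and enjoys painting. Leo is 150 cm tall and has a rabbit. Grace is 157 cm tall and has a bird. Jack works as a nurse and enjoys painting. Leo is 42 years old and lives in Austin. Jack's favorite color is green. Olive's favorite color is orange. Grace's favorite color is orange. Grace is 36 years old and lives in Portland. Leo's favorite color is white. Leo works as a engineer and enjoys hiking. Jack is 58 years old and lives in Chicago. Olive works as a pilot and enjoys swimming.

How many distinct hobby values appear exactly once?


Unique hobby values: 1

1


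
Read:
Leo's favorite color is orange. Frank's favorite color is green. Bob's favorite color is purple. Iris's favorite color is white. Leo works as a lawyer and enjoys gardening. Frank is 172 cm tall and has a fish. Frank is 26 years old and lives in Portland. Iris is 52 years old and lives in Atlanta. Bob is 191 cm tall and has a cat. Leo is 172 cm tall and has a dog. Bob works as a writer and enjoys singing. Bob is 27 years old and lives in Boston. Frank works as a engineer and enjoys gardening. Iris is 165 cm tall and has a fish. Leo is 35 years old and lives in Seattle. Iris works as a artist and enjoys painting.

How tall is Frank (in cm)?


Frank is 172 cm tall

172


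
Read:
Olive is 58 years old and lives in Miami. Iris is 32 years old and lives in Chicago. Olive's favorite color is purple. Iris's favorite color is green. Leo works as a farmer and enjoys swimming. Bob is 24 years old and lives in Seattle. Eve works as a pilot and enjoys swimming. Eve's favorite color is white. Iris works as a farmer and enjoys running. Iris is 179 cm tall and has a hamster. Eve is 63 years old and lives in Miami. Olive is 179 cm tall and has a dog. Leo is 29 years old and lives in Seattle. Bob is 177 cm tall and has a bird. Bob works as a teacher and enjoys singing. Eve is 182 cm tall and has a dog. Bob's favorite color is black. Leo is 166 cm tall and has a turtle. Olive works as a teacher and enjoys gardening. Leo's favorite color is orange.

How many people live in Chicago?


Count in Chicago: 1

1


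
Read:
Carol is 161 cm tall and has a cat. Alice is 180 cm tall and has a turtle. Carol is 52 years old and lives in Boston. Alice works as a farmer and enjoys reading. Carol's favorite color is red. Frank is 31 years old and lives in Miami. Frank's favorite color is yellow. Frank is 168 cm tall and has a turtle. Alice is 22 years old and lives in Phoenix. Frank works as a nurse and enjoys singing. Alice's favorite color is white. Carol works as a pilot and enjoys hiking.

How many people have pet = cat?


Count: 1

1


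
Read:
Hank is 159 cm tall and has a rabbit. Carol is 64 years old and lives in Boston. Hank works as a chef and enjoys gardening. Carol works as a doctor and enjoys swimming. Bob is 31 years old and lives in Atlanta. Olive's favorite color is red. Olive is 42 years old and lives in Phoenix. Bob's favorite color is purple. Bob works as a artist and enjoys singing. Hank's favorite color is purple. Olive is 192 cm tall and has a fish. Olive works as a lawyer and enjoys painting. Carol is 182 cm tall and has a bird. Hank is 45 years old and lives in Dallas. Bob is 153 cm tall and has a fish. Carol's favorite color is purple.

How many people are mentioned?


People: Carol, Hank, Bob, Olive. Count = 4

4


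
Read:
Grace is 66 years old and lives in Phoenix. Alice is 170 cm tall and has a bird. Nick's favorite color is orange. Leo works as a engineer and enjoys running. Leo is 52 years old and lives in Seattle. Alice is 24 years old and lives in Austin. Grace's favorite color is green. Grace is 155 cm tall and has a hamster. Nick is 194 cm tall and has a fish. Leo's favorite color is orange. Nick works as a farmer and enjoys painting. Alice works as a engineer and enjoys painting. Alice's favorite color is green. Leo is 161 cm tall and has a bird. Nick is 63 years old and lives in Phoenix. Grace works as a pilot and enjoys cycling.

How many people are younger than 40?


Filter: 1

1


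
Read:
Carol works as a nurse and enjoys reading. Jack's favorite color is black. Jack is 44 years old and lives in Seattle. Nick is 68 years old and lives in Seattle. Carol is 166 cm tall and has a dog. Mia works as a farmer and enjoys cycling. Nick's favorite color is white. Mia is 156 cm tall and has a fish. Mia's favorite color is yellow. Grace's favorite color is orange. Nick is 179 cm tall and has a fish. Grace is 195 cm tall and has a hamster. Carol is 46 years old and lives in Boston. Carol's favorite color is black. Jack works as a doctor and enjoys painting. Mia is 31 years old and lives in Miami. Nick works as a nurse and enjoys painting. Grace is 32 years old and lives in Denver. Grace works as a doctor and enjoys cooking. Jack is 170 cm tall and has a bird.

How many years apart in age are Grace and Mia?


32 vs 31, diff = 1

1


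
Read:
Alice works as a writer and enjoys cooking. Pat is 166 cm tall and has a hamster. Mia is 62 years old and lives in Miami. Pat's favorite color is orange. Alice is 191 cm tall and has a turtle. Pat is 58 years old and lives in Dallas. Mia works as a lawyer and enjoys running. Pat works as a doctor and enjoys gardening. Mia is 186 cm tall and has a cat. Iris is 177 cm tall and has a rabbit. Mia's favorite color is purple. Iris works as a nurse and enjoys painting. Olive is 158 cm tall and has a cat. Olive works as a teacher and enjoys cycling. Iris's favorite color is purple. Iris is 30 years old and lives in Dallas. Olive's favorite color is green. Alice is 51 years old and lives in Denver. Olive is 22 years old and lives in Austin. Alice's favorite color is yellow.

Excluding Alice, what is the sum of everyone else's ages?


Sum (excluding Alice): 172

172


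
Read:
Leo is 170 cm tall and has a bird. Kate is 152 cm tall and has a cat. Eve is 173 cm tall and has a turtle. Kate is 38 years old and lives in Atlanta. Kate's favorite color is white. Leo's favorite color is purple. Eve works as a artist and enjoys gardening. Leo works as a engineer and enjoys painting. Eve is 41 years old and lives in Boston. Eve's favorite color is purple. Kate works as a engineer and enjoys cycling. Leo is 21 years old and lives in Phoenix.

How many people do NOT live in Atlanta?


Not in Atlanta: 2

2


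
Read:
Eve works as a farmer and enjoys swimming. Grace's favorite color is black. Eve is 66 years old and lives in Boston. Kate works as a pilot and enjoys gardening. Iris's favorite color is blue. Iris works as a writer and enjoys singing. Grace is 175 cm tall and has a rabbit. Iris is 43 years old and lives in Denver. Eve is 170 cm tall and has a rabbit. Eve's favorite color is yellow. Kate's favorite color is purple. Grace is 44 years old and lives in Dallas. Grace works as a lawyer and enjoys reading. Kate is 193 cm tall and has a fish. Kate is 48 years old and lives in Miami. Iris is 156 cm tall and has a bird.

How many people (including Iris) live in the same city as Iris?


Iris lives in Denver. Count = 1

1


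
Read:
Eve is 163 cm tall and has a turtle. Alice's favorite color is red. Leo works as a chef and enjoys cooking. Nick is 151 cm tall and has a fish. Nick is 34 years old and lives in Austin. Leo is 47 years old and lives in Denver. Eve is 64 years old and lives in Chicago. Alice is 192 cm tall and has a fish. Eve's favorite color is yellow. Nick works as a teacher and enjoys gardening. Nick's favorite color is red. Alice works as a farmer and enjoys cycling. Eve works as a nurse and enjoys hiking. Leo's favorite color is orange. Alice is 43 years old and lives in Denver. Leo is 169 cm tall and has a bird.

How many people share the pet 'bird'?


Count: 1

1


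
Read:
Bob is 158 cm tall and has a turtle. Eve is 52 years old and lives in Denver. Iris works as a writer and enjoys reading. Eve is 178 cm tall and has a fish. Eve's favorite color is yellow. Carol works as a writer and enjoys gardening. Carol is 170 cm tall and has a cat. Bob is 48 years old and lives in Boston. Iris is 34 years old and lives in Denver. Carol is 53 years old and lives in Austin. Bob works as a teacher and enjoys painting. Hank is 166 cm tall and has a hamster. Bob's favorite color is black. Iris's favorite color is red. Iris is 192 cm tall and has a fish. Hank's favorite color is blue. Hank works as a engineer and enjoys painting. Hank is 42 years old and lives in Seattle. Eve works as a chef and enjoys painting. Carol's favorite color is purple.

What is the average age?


Sum=229, n=5, avg=45.8

45.8


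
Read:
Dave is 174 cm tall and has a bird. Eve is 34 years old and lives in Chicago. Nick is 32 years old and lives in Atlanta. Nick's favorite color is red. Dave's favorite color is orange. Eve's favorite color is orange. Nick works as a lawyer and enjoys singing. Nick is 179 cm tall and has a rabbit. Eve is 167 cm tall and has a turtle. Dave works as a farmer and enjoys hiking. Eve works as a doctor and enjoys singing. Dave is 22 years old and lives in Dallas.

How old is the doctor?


The doctor is Eve, age 34

34


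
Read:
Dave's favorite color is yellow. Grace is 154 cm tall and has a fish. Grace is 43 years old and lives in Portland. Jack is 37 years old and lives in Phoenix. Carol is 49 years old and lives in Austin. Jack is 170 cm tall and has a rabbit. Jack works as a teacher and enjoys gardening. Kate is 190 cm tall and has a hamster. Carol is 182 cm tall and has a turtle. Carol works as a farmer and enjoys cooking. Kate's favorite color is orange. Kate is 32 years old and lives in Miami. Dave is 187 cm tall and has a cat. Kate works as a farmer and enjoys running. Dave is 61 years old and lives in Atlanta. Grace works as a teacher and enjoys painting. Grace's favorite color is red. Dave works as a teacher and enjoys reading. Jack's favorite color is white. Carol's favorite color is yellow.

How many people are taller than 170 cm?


Taller than 170: 3

3


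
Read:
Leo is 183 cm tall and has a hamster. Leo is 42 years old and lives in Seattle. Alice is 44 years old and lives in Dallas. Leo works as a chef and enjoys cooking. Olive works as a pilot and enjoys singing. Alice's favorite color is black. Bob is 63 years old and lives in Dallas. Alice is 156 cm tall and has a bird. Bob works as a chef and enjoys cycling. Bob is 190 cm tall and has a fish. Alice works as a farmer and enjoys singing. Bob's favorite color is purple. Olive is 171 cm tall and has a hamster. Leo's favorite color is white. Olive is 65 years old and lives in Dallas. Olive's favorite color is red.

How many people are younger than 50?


Filter: 2

2


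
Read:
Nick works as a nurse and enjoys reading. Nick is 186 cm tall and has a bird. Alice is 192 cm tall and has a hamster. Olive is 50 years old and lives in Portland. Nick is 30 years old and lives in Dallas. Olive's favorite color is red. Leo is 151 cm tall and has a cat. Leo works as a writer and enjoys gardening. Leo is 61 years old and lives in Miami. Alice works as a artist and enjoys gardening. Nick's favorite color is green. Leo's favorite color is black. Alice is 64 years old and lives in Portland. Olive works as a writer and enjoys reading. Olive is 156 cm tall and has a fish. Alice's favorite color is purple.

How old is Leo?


Leo is 61 years old

61


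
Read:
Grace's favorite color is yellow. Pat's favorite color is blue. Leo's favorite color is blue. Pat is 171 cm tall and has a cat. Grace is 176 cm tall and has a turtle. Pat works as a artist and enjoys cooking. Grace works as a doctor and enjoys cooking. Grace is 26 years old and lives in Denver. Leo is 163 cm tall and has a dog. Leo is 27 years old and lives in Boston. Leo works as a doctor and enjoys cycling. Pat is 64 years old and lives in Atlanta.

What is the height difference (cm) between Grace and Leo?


|176 - 163| = 13

13


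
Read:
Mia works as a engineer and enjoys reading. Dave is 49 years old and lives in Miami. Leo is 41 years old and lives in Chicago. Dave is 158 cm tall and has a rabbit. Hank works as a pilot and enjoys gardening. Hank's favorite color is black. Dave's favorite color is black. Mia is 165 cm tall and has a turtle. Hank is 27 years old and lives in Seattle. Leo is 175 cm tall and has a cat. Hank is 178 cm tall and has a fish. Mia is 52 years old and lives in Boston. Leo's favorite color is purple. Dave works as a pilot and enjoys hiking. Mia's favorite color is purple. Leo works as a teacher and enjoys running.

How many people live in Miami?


Count in Miami: 1

1


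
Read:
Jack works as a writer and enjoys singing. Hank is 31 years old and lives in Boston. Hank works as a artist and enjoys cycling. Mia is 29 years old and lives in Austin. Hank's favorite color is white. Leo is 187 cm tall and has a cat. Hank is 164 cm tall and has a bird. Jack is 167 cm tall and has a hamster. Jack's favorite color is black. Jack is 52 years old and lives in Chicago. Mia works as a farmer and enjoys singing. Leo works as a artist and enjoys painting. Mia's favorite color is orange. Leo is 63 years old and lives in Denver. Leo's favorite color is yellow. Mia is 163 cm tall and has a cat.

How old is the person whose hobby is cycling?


Person with hobby=cycling is Hank, age 31

31


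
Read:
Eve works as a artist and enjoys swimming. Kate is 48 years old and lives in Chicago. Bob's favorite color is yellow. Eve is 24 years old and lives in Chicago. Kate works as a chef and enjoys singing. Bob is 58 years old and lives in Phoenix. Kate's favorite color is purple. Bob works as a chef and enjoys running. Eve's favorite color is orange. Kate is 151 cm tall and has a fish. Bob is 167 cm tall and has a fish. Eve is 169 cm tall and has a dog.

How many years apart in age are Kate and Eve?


48 vs 24, diff = 24

24


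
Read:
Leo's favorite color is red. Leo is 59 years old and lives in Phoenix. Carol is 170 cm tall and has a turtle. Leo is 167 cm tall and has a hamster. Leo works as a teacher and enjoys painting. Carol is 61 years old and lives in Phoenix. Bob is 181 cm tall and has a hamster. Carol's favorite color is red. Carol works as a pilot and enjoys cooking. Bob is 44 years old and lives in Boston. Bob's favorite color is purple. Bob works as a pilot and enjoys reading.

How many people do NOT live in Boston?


Not in Boston: 2

2


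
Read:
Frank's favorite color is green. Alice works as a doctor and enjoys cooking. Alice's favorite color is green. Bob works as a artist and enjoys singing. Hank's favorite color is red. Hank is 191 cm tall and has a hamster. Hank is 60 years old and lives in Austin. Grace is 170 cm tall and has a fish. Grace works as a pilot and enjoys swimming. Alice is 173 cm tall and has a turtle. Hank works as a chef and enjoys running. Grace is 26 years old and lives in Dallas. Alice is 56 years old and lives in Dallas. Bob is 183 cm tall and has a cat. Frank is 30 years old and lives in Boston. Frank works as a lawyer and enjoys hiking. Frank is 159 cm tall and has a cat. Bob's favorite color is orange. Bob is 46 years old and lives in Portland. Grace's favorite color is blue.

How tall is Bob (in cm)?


Bob is 183 cm tall

183


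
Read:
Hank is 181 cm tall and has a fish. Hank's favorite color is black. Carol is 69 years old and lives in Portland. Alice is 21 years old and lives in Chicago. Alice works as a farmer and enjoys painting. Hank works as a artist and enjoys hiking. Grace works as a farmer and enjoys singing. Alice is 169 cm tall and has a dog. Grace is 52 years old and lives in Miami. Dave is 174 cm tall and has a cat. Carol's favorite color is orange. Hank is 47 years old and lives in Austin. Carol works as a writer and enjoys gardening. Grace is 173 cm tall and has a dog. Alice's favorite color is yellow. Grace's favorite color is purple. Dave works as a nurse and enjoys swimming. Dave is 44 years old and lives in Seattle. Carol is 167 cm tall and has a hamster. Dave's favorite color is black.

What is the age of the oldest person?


Oldest: Carol at 69

69


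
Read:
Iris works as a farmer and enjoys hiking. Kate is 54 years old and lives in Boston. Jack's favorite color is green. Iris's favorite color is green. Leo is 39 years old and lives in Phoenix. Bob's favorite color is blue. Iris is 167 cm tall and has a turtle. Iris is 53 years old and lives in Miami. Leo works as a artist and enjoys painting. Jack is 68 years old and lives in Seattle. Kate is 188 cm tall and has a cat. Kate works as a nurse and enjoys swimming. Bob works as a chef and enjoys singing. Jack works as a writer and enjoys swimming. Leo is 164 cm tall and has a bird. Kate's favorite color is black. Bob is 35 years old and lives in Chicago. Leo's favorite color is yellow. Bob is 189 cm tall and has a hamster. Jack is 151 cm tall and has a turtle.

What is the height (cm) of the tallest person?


Tallest: Bob at 189 cm

189


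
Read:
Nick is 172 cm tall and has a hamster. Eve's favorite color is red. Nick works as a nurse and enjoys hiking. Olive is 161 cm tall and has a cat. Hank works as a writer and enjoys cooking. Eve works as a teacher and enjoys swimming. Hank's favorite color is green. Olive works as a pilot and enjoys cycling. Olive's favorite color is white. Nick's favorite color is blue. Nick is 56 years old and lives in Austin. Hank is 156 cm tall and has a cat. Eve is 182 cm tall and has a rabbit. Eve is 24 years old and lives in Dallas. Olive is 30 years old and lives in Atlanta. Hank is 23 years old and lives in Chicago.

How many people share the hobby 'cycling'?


Count: 1

1


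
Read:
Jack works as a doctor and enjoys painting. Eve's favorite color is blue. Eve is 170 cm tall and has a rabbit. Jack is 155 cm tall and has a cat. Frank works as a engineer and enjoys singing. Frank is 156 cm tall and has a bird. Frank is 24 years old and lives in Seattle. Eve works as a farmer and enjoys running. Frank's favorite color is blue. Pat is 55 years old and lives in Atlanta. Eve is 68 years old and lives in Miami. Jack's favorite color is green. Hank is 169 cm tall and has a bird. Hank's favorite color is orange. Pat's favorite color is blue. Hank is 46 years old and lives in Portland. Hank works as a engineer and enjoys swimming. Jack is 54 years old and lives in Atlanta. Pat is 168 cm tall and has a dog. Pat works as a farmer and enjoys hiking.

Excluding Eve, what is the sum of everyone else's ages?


Sum (excluding Eve): 179

179


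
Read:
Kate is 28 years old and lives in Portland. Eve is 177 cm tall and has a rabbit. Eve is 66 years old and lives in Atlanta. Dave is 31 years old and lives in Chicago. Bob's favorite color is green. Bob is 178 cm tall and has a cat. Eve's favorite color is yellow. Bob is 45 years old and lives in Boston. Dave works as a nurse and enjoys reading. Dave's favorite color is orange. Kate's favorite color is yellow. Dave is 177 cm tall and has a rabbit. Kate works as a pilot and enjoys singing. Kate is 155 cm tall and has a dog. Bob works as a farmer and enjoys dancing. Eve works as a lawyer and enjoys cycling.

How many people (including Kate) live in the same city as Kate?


Kate lives in Portland. Count = 1

1


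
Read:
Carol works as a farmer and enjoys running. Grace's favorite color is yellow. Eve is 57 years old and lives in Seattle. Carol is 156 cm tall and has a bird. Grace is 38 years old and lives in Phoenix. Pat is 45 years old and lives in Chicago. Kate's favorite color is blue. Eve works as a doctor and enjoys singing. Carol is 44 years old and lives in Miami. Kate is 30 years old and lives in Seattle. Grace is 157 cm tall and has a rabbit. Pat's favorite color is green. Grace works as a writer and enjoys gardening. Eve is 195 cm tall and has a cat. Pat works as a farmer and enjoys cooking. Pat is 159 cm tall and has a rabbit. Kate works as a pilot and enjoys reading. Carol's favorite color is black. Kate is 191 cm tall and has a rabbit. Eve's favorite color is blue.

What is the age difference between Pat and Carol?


|45 - 44| = 1

1
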